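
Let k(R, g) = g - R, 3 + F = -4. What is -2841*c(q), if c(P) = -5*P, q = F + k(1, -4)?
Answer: -170460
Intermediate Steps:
F = -7 (F = -3 - 4 = -7)
q = -12 (q = -7 + (-4 - 1*1) = -7 + (-4 - 1) = -7 - 5 = -12)
-2841*c(q) = -(-14205)*(-12) = -2841*60 = -170460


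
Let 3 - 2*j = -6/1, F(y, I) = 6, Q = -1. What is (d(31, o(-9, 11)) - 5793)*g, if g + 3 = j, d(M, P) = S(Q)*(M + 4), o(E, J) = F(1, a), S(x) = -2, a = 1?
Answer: -17589/2 ≈ -8794.5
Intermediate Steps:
o(E, J) = 6
d(M, P) = -8 - 2*M (d(M, P) = -2*(M + 4) = -2*(4 + M) = -8 - 2*M)
j = 9/2 (j = 3/2 - (-3)/1 = 3/2 - (-3) = 3/2 - ½*(-6) = 3/2 + 3 = 9/2 ≈ 4.5000)
g = 3/2 (g = -3 + 9/2 = 3/2 ≈ 1.5000)
(d(31, o(-9, 11)) - 5793)*g = ((-8 - 2*31) - 5793)*(3/2) = ((-8 - 62) - 5793)*(3/2) = (-70 - 5793)*(3/2) = -5863*3/2 = -17589/2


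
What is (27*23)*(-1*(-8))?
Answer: 4968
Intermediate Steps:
(27*23)*(-1*(-8)) = 621*8 = 4968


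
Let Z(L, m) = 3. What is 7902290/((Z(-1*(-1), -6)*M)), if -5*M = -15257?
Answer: 189050/219 ≈ 863.24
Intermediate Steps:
M = 15257/5 (M = -⅕*(-15257) = 15257/5 ≈ 3051.4)
7902290/((Z(-1*(-1), -6)*M)) = 7902290/((3*(15257/5))) = 7902290/(45771/5) = 7902290*(5/45771) = 189050/219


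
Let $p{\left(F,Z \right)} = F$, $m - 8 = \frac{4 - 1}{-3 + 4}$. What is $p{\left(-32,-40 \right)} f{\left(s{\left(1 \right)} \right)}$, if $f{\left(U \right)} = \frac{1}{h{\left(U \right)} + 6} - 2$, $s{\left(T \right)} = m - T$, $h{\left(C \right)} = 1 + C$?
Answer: $\frac{1056}{17} \approx 62.118$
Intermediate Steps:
$m = 11$ ($m = 8 + \frac{4 - 1}{-3 + 4} = 8 + \frac{3}{1} = 8 + 3 \cdot 1 = 8 + 3 = 11$)
$s{\left(T \right)} = 11 - T$
$f{\left(U \right)} = -2 + \frac{1}{7 + U}$ ($f{\left(U \right)} = \frac{1}{\left(1 + U\right) + 6} - 2 = \frac{1}{7 + U} - 2 = -2 + \frac{1}{7 + U}$)
$p{\left(-32,-40 \right)} f{\left(s{\left(1 \right)} \right)} = - 32 \frac{-13 - 2 \left(11 - 1\right)}{7 + \left(11 - 1\right)} = - 32 \frac{-13 - 20}{7 + 10} = - 32 \frac{-13 - 20}{17} = - 32 \cdot \frac{1}{17} \left(-33\right) = \left(-32\right) \left(- \frac{33}{17}\right) = \frac{1056}{17}$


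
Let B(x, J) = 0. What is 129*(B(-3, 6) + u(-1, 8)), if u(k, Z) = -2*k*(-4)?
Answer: -1032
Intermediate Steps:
u(k, Z) = 8*k
129*(B(-3, 6) + u(-1, 8)) = 129*(0 + 8*(-1)) = 129*(0 - 8) = 129*(-8) = -1032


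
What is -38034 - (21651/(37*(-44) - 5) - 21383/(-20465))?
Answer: -1270663198454/33419345 ≈ -38022.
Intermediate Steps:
-38034 - (21651/(37*(-44) - 5) - 21383/(-20465)) = -38034 - (21651/(-1628 - 5) - 21383*(-1/20465)) = -38034 - (21651/(-1633) + 21383/20465) = -38034 - (21651*(-1/1633) + 21383/20465) = -38034 - (-21651/1633 + 21383/20465) = -38034 - 1*(-408169276/33419345) = -38034 + 408169276/33419345 = -1270663198454/33419345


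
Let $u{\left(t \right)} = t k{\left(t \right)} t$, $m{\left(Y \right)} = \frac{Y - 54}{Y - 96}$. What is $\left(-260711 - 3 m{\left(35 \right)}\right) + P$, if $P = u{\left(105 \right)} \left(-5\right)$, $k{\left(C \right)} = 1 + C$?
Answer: $- \frac{372341678}{61} \approx -6.104 \cdot 10^{6}$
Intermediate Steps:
$m{\left(Y \right)} = \frac{-54 + Y}{-96 + Y}$
$u{\left(t \right)} = t^{2} \left(1 + t\right)$ ($u{\left(t \right)} = t \left(1 + t\right) t = t^{2} \left(1 + t\right)$)
$P = -5843250$ ($P = 105^{2} \left(1 + 105\right) \left(-5\right) = 11025 \cdot 106 \left(-5\right) = 1168650 \left(-5\right) = -5843250$)
$\left(-260711 - 3 m{\left(35 \right)}\right) + P = \left(-260711 - 3 \frac{-54 + 35}{-96 + 35}\right) - 5843250 = \left(-260711 - 3 \frac{1}{-61} \left(-19\right)\right) - 5843250 = \left(-260711 - 3 \left(\left(- \frac{1}{61}\right) \left(-19\right)\right)\right) - 5843250 = \left(-260711 - \frac{57}{61}\right) - 5843250 = - \frac{15903428}{61} - 5843250 = - \frac{372341678}{61}$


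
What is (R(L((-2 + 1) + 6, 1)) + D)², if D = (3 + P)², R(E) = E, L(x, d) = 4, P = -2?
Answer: 25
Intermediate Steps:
D = 1 (D = (3 - 2)² = 1² = 1)
(R(L((-2 + 1) + 6, 1)) + D)² = (4 + 1)² = 5² = 25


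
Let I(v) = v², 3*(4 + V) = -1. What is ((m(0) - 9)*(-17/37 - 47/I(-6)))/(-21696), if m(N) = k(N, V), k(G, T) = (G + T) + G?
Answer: -11755/10837152 ≈ -0.0010847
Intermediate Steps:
V = -13/3 (V = -4 + (⅓)*(-1) = -4 - ⅓ = -13/3 ≈ -4.3333)
k(G, T) = T + 2*G
m(N) = -13/3 + 2*N
((m(0) - 9)*(-17/37 - 47/I(-6)))/(-21696) = (((-13/3 + 2*0) - 9)*(-17/37 - 47/((-6)²)))/(-21696) = (((-13/3 + 0) - 9)*(-17*1/37 - 47/36))*(-1/21696) = ((-13/3 - 9)*(-17/37 - 47*1/36))*(-1/21696) = -40*(-17/37 - 47/36)/3*(-1/21696) = -40/3*(-2351/1332)*(-1/21696) = (23510/999)*(-1/21696) = -11755/10837152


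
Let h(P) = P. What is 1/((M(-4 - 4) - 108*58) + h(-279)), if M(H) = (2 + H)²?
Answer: -1/6507 ≈ -0.00015368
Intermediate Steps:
1/((M(-4 - 4) - 108*58) + h(-279)) = 1/(((2 + (-4 - 4))² - 108*58) - 279) = 1/(((2 - 8)² - 6264) - 279) = 1/(((-6)² - 6264) - 279) = 1/((36 - 6264) - 279) = 1/(-6228 - 279) = 1/(-6507) = -1/6507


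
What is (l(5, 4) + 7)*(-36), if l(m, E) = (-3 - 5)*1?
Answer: 36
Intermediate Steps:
l(m, E) = -8 (l(m, E) = -8*1 = -8)
(l(5, 4) + 7)*(-36) = (-8 + 7)*(-36) = -1*(-36) = 36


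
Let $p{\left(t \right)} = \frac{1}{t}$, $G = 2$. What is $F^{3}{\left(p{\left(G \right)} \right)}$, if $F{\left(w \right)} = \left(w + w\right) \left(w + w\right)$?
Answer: $1$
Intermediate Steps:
$F{\left(w \right)} = 4 w^{2}$ ($F{\left(w \right)} = 2 w 2 w = 4 w^{2}$)
$F^{3}{\left(p{\left(G \right)} \right)} = \left(4 \left(\frac{1}{2}\right)^{2}\right)^{3} = \left(\frac{4}{4}\right)^{3} = \left(4 \cdot \frac{1}{4}\right)^{3} = 1^{3} = 1$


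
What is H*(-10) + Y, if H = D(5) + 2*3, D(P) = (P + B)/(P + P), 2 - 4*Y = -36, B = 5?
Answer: -121/2 ≈ -60.500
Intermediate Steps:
Y = 19/2 (Y = ½ - ¼*(-36) = ½ + 9 = 19/2 ≈ 9.5000)
D(P) = (5 + P)/(2*P) (D(P) = (P + 5)/(P + P) = (5 + P)/((2*P)) = (5 + P)*(1/(2*P)) = (5 + P)/(2*P))
H = 7 (H = (½)*(5 + 5)/5 + 2*3 = (½)*(⅕)*10 + 6 = 1 + 6 = 7)
H*(-10) + Y = 7*(-10) + 19/2 = -70 + 19/2 = -121/2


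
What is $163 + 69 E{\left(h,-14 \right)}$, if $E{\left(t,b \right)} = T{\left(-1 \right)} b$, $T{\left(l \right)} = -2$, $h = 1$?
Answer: $2095$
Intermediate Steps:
$E{\left(t,b \right)} = - 2 b$
$163 + 69 E{\left(h,-14 \right)} = 163 + 69 \left(\left(-2\right) \left(-14\right)\right) = 163 + 69 \cdot 28 = 163 + 1932 = 2095$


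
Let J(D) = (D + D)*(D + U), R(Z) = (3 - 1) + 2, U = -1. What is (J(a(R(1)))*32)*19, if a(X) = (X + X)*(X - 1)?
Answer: 671232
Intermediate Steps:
R(Z) = 4 (R(Z) = 2 + 2 = 4)
a(X) = 2*X*(-1 + X) (a(X) = (2*X)*(-1 + X) = 2*X*(-1 + X))
J(D) = 2*D*(-1 + D) (J(D) = (D + D)*(D - 1) = (2*D)*(-1 + D) = 2*D*(-1 + D))
(J(a(R(1)))*32)*19 = ((2*(2*4*(-1 + 4))*(-1 + 2*4*(-1 + 4)))*32)*19 = ((2*(2*4*3)*(-1 + 2*4*3))*32)*19 = ((2*24*(-1 + 24))*32)*19 = ((2*24*23)*32)*19 = (1104*32)*19 = 35328*19 = 671232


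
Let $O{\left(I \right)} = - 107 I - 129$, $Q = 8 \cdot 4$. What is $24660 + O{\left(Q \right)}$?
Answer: $21107$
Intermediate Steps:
$Q = 32$
$O{\left(I \right)} = -129 - 107 I$
$24660 + O{\left(Q \right)} = 24660 - 3553 = 21107$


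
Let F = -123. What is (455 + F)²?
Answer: 110224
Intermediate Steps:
(455 + F)² = (455 - 123)² = 332² = 110224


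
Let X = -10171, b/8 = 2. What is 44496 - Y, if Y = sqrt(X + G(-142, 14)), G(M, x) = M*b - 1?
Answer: 44496 - 2*I*sqrt(3111) ≈ 44496.0 - 111.55*I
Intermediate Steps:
b = 16 (b = 8*2 = 16)
G(M, x) = -1 + 16*M (G(M, x) = M*16 - 1 = 16*M - 1 = -1 + 16*M)
Y = 2*I*sqrt(3111) (Y = sqrt(-10171 + (-1 + 16*(-142))) = sqrt(-10171 + (-1 - 2272)) = sqrt(-10171 - 2273) = sqrt(-12444) = 2*I*sqrt(3111) ≈ 111.55*I)
44496 - Y = 44496 - 2*I*sqrt(3111)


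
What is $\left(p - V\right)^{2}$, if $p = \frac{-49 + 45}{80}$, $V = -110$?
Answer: $\frac{4835601}{400} \approx 12089.0$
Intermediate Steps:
$p = - \frac{1}{20}$ ($p = \left(-4\right) \frac{1}{80} = - \frac{1}{20} \approx -0.05$)
$\left(p - V\right)^{2} = \left(- \frac{1}{20} - -110\right)^{2} = \left(- \frac{1}{20} + 110\right)^{2} = \left(\frac{2199}{20}\right)^{2} = \frac{4835601}{400}$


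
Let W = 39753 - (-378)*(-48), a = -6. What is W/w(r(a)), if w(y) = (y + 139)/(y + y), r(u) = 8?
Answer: 2352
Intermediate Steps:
w(y) = (139 + y)/(2*y) (w(y) = (139 + y)/((2*y)) = (139 + y)*(1/(2*y)) = (139 + y)/(2*y))
W = 21609 (W = 39753 - 1*18144 = 39753 - 18144 = 21609)
W/w(r(a)) = 21609/(((½)*(139 + 8)/8)) = 21609/(((½)*(⅛)*147)) = 21609/(147/16) = 21609*(16/147) = 2352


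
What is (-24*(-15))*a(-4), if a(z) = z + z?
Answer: -2880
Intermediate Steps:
a(z) = 2*z
(-24*(-15))*a(-4) = (-24*(-15))*(2*(-4)) = 360*(-8) = -2880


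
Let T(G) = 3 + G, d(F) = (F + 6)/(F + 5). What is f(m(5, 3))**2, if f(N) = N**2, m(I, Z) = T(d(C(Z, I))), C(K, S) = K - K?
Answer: 194481/625 ≈ 311.17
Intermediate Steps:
C(K, S) = 0
d(F) = (6 + F)/(5 + F)
m(I, Z) = 21/5 (m(I, Z) = 3 + (6 + 0)/(5 + 0) = 3 + 6/5 = 21/5)
f(m(5, 3))**2 = ((21/5)**2)**2 = (441/25)**2 = 194481/625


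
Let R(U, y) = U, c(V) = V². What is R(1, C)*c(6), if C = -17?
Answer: 36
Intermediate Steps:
R(1, C)*c(6) = 1*6² = 1*36 = 36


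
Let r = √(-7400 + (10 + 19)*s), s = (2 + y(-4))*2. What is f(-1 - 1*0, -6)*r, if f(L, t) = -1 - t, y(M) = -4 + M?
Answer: 10*I*√1937 ≈ 440.11*I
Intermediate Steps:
s = -12 (s = (2 + (-4 - 4))*2 = (2 - 8)*2 = -6*2 = -12)
r = 2*I*√1937 (r = √(-7400 + (10 + 19)*(-12)) = √(-7400 + 29*(-12)) = √(-7400 - 348) = √(-7748) = 2*I*√1937 ≈ 88.023*I)
f(-1 - 1*0, -6)*r = (-1 - 1*(-6))*(2*I*√1937) = (-1 + 6)*(2*I*√1937) = 5*(2*I*√1937) = 10*I*√1937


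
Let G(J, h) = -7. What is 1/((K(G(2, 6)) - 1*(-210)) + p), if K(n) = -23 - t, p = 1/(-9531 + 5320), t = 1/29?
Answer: 122119/22832013 ≈ 0.0053486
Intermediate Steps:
t = 1/29 ≈ 0.034483
p = -1/4211 (p = 1/(-4211) = -1/4211 ≈ -0.00023747)
K(n) = -668/29 (K(n) = -23 - 1*1/29 = -23 - 1/29 = -668/29)
1/((K(G(2, 6)) - 1*(-210)) + p) = 1/((-668/29 - 1*(-210)) - 1/4211) = 1/((-668/29 + 210) - 1/4211) = 1/(5422/29 - 1/4211) = 1/(22832013/122119) = 122119/22832013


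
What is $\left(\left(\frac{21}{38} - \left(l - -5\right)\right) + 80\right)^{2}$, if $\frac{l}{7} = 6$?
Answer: $\frac{1625625}{1444} \approx 1125.8$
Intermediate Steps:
$l = 42$ ($l = 7 \cdot 6 = 42$)
$\left(\left(\frac{21}{38} - \left(l - -5\right)\right) + 80\right)^{2} = \left(\left(\frac{21}{38} - \left(42 - -5\right)\right) + 80\right)^{2} = \left(\left(21 \cdot \frac{1}{38} - \left(42 + 5\right)\right) + 80\right)^{2} = \left(\left(\frac{21}{38} - 47\right) + 80\right)^{2} = \left(- \frac{1765}{38} + 80\right)^{2} = \left(\frac{1275}{38}\right)^{2} = \frac{1625625}{1444}$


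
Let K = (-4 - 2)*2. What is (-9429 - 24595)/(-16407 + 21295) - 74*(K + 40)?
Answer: -1270245/611 ≈ -2079.0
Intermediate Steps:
K = -12 (K = -6*2 = -12)
(-9429 - 24595)/(-16407 + 21295) - 74*(K + 40) = (-9429 - 24595)/(-16407 + 21295) - 74*(-12 + 40) = -34024/4888 - 74*28 = -34024*1/4888 - 2072 = -4253/611 - 2072 = -1270245/611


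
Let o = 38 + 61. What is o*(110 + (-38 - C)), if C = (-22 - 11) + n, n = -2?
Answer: 10593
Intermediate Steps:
C = -35 (C = (-22 - 11) - 2 = -33 - 2 = -35)
o = 99
o*(110 + (-38 - C)) = 99*(110 + (-38 - 1*(-35))) = 99*(110 + (-38 + 35)) = 99*(110 - 3) = 99*107 = 10593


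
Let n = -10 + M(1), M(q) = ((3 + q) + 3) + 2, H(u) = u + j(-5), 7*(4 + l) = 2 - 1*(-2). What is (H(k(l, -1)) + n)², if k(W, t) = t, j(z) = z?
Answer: 49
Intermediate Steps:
l = -24/7 (l = -4 + (2 - 1*(-2))/7 = -4 + (2 + 2)/7 = -4 + (⅐)*4 = -4 + 4/7 = -24/7 ≈ -3.4286)
H(u) = -5 + u (H(u) = u - 5 = -5 + u)
M(q) = 8 + q (M(q) = (6 + q) + 2 = 8 + q)
n = -1 (n = -10 + (8 + 1) = -10 + 9 = -1)
(H(k(l, -1)) + n)² = ((-5 - 1) - 1)² = (-6 - 1)² = (-7)² = 49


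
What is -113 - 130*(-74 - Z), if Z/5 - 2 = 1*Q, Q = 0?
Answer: 10807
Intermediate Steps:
Z = 10 (Z = 10 + 5*(1*0) = 10 + 5*0 = 10 + 0 = 10)
-113 - 130*(-74 - Z) = -113 - 130*(-74 - 1*10) = -113 - 130*(-74 - 10) = -113 - 130*(-84) = -113 + 10920 = 10807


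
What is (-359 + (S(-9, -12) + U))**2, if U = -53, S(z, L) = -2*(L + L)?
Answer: 132496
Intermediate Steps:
S(z, L) = -4*L
(-359 + (S(-9, -12) + U))**2 = (-359 + (-4*(-12) - 53))**2 = (-359 + (48 - 53))**2 = (-359 - 5)**2 = (-364)**2 = 132496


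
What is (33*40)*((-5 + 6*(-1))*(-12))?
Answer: 174240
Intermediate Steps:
(33*40)*((-5 + 6*(-1))*(-12)) = 1320*((-5 - 6)*(-12)) = 1320*(-11*(-12)) = 1320*132 = 174240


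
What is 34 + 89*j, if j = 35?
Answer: 3149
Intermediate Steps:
34 + 89*j = 34 + 89*35 = 34 + 3115 = 3149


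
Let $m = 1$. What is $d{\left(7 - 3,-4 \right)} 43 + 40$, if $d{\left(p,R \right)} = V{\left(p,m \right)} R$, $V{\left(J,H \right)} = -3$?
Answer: $556$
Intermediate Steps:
$d{\left(p,R \right)} = - 3 R$
$d{\left(7 - 3,-4 \right)} 43 + 40 = \left(-3\right) \left(-4\right) 43 + 40 = 12 \cdot 43 + 40 = 516 + 40 = 556$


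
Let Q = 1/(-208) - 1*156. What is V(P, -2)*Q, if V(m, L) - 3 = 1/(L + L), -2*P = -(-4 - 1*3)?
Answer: -356939/832 ≈ -429.01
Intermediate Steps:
P = -7/2 (P = -(-1)*(-4 - 1*3)/2 = -(-1)*(-4 - 3)/2 = -(-1)*(-7)/2 = -½*7 = -7/2 ≈ -3.5000)
V(m, L) = 3 + 1/(2*L) (V(m, L) = 3 + 1/(L + L) = 3 + 1/(2*L))
Q = -32449/208 (Q = -1/208 - 156 = -32449/208 ≈ -156.00)
V(P, -2)*Q = (3 + (½)/(-2))*(-32449/208) = (3 + (½)*(-½))*(-32449/208) = (3 - ¼)*(-32449/208) = (11/4)*(-32449/208) = -356939/832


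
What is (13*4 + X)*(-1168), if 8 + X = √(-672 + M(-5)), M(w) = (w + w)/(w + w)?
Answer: -51392 - 1168*I*√671 ≈ -51392.0 - 30255.0*I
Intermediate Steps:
M(w) = 1 (M(w) = (2*w)/((2*w)) = (2*w)*(1/(2*w)) = 1)
X = -8 + I*√671 (X = -8 + √(-672 + 1) = -8 + √(-671) = -8 + I*√671 ≈ -8.0 + 25.904*I)
(13*4 + X)*(-1168) = (13*4 + (-8 + I*√671))*(-1168) = (52 + (-8 + I*√671))*(-1168) = (44 + I*√671)*(-1168) = -51392 - 1168*I*√671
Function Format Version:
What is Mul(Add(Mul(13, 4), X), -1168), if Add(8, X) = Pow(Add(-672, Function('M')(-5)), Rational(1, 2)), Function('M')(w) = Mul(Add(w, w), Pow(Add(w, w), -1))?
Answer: Add(-51392, Mul(-1168, I, Pow(671, Rational(1, 2)))) ≈ Add(-51392., Mul(-30255., I))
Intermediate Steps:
Function('M')(w) = 1 (Function('M')(w) = Mul(Mul(2, w), Pow(Mul(2, w), -1)) = Mul(Mul(2, w), Mul(Rational(1, 2), Pow(w, -1))) = 1)
X = Add(-8, Mul(I, Pow(671, Rational(1, 2)))) (X = Add(-8, Pow(Add(-672, 1), Rational(1, 2))) = Add(-8, Pow(-671, Rational(1, 2))) = Add(-8, Mul(I, Pow(671, Rational(1, 2)))) ≈ Add(-8.0000, Mul(25.904, I)))
Mul(Add(Mul(13, 4), X), -1168) = Mul(Add(Mul(13, 4), Add(-8, Mul(I, Pow(671, Rational(1, 2))))), -1168) = Mul(Add(52, Add(-8, Mul(I, Pow(671, Rational(1, 2))))), -1168) = Mul(Add(44, Mul(I, Pow(671, Rational(1, 2)))), -1168) = Add(-51392, Mul(-1168, I, Pow(671, Rational(1, 2))))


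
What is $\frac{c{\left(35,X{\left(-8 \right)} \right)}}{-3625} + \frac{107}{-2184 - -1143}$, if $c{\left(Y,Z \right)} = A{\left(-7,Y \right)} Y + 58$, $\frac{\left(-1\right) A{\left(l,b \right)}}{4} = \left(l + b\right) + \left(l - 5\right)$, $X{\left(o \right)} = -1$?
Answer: $\frac{1883587}{3773625} \approx 0.49915$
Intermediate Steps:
$A{\left(l,b \right)} = 20 - 8 l - 4 b$ ($A{\left(l,b \right)} = - 4 \left(\left(l + b\right) + \left(l - 5\right)\right) = - 4 \left(\left(b + l\right) + \left(l - 5\right)\right) = - 4 \left(\left(b + l\right) + \left(-5 + l\right)\right) = - 4 \left(-5 + b + 2 l\right) = 20 - 8 l - 4 b$)
$c{\left(Y,Z \right)} = 58 + Y \left(76 - 4 Y\right)$ ($c{\left(Y,Z \right)} = \left(20 - -56 - 4 Y\right) Y + 58 = \left(20 + 56 - 4 Y\right) Y + 58 = \left(76 - 4 Y\right) Y + 58 = Y \left(76 - 4 Y\right) + 58 = 58 + Y \left(76 - 4 Y\right)$)
$\frac{c{\left(35,X{\left(-8 \right)} \right)}}{-3625} + \frac{107}{-2184 - -1143} = \frac{58 - 140 \left(-19 + 35\right)}{-3625} + \frac{107}{-2184 - -1143} = \left(58 - 140 \cdot 16\right) \left(- \frac{1}{3625}\right) + \frac{107}{-2184 + 1143} = \left(58 - 2240\right) \left(- \frac{1}{3625}\right) + \frac{107}{-1041} = \left(-2182\right) \left(- \frac{1}{3625}\right) + 107 \left(- \frac{1}{1041}\right) = \frac{2182}{3625} - \frac{107}{1041} = \frac{1883587}{3773625}$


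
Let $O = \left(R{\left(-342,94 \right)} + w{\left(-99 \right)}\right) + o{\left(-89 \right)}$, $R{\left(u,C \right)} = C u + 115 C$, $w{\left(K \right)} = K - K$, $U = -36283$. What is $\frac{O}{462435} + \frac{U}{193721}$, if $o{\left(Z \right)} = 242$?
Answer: $- \frac{6955089107}{29861123545} \approx -0.23291$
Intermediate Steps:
$w{\left(K \right)} = 0$
$R{\left(u,C \right)} = 115 C + C u$
$O = -21096$ ($O = \left(94 \left(115 - 342\right) + 0\right) + 242 = \left(94 \left(-227\right) + 0\right) + 242 = \left(-21338 + 0\right) + 242 = -21338 + 242 = -21096$)
$\frac{O}{462435} + \frac{U}{193721} = - \frac{21096}{462435} - \frac{36283}{193721} = \left(-21096\right) \frac{1}{462435} - \frac{36283}{193721} = - \frac{7032}{154145} - \frac{36283}{193721} = - \frac{6955089107}{29861123545}$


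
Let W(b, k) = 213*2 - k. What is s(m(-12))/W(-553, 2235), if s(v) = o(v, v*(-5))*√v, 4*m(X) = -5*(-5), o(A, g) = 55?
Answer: -275/3618 ≈ -0.076009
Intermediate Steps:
W(b, k) = 426 - k
m(X) = 25/4 (m(X) = (-5*(-5))/4 = (¼)*25 = 25/4)
s(v) = 55*√v
s(m(-12))/W(-553, 2235) = (55*√(25/4))/(426 - 1*2235) = (55*(5/2))/(426 - 2235) = (275/2)/(-1809) = (275/2)*(-1/1809) = -275/3618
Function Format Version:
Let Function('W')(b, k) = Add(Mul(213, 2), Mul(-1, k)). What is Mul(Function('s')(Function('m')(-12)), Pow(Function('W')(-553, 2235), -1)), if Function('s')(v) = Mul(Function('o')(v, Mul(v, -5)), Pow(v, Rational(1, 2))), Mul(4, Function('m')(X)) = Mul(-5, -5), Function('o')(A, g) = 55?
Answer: Rational(-275, 3618) ≈ -0.076009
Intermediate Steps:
Function('W')(b, k) = Add(426, Mul(-1, k))
Function('m')(X) = Rational(25, 4) (Function('m')(X) = Mul(Rational(1, 4), Mul(-5, -5)) = Mul(Rational(1, 4), 25) = Rational(25, 4))
Function('s')(v) = Mul(55, Pow(v, Rational(1, 2)))
Mul(Function('s')(Function('m')(-12)), Pow(Function('W')(-553, 2235), -1)) = Mul(Mul(55, Pow(Rational(25, 4), Rational(1, 2))), Pow(Add(426, Mul(-1, 2235)), -1)) = Mul(Mul(55, Rational(5, 2)), Pow(Add(426, -2235), -1)) = Mul(Rational(275, 2), Pow(-1809, -1)) = Mul(Rational(275, 2), Rational(-1, 1809)) = Rational(-275, 3618)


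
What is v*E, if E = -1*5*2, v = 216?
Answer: -2160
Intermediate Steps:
E = -10 (E = -5*2 = -10)
v*E = 216*(-10) = -2160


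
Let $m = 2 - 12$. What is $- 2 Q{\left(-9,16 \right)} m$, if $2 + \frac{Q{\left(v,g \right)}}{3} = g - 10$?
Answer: $240$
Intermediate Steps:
$Q{\left(v,g \right)} = -36 + 3 g$ ($Q{\left(v,g \right)} = -6 + 3 \left(g - 10\right) = -6 + 3 \left(-10 + g\right) = -6 + \left(-30 + 3 g\right) = -36 + 3 g$)
$m = -10$ ($m = 2 - 12 = -10$)
$- 2 Q{\left(-9,16 \right)} m = - 2 \left(-36 + 3 \cdot 16\right) \left(-10\right) = - 2 \left(-36 + 48\right) \left(-10\right) = \left(-2\right) 12 \left(-10\right) = \left(-24\right) \left(-10\right) = 240$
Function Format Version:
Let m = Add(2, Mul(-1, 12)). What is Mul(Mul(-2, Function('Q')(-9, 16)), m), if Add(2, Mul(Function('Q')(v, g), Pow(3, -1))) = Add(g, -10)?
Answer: 240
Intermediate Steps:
Function('Q')(v, g) = Add(-36, Mul(3, g)) (Function('Q')(v, g) = Add(-6, Mul(3, Add(g, -10))) = Add(-6, Mul(3, Add(-10, g))) = Add(-6, Add(-30, Mul(3, g))) = Add(-36, Mul(3, g)))
m = -10 (m = Add(2, -12) = -10)
Mul(Mul(-2, Function('Q')(-9, 16)), m) = Mul(Mul(-2, Add(-36, Mul(3, 16))), -10) = Mul(Mul(-2, Add(-36, 48)), -10) = Mul(Mul(-2, 12), -10) = Mul(-24, -10) = 240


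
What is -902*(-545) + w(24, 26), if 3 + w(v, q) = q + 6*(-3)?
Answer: 491595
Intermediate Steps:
w(v, q) = -21 + q (w(v, q) = -3 + (q + 6*(-3)) = -3 + (q - 18) = -3 + (-18 + q) = -21 + q)
-902*(-545) + w(24, 26) = -902*(-545) + (-21 + 26) = 491590 + 5 = 491595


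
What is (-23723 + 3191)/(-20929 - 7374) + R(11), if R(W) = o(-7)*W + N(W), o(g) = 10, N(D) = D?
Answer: 3445195/28303 ≈ 121.73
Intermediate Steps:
R(W) = 11*W (R(W) = 10*W + W = 11*W)
(-23723 + 3191)/(-20929 - 7374) + R(11) = (-23723 + 3191)/(-20929 - 7374) + 11*11 = -20532/(-28303) + 121 = -20532*(-1/28303) + 121 = 20532/28303 + 121 = 3445195/28303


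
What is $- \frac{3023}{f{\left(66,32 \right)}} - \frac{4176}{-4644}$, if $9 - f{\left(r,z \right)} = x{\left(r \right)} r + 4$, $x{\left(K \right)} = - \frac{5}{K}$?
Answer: $- \frac{388807}{1290} \approx -301.4$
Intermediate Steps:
$f{\left(r,z \right)} = 10$ ($f{\left(r,z \right)} = 9 - \left(- \frac{5}{r} r + 4\right) = 9 - \left(-5 + 4\right) = 9 - -1 = 9 + 1 = 10$)
$- \frac{3023}{f{\left(66,32 \right)}} - \frac{4176}{-4644} = - \frac{3023}{10} - \frac{4176}{-4644} = \left(-3023\right) \frac{1}{10} - - \frac{116}{129} = - \frac{3023}{10} + \frac{116}{129} = - \frac{388807}{1290}$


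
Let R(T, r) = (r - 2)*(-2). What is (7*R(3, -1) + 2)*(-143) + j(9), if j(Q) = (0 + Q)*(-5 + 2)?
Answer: -6319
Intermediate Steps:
j(Q) = -3*Q (j(Q) = Q*(-3) = -3*Q)
R(T, r) = 4 - 2*r (R(T, r) = (-2 + r)*(-2) = 4 - 2*r)
(7*R(3, -1) + 2)*(-143) + j(9) = (7*(4 - 2*(-1)) + 2)*(-143) - 3*9 = (7*(4 + 2) + 2)*(-143) - 27 = (7*6 + 2)*(-143) - 27 = (42 + 2)*(-143) - 27 = 44*(-143) - 27 = -6292 - 27 = -6319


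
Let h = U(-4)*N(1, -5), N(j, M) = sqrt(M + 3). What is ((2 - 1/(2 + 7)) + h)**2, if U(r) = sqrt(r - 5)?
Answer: 1747/81 - 34*sqrt(2)/3 ≈ 5.5401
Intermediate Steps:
U(r) = sqrt(-5 + r)
N(j, M) = sqrt(3 + M)
h = -3*sqrt(2) (h = sqrt(-5 - 4)*sqrt(3 - 5) = sqrt(-9)*sqrt(-2) = (3*I)*(I*sqrt(2)) = -3*sqrt(2) ≈ -4.2426)
((2 - 1/(2 + 7)) + h)**2 = ((2 - 1/(2 + 7)) - 3*sqrt(2))**2 = ((2 - 1/9) - 3*sqrt(2))**2 = (17/9 - 3*sqrt(2))**2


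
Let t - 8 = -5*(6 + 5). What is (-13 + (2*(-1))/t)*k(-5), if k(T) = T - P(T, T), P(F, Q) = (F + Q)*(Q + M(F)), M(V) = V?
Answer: 63945/47 ≈ 1360.5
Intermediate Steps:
t = -47 (t = 8 - 5*(6 + 5) = 8 - 5*11 = 8 - 55 = -47)
P(F, Q) = (F + Q)**2 (P(F, Q) = (F + Q)*(Q + F) = (F + Q)*(F + Q) = (F + Q)**2)
k(T) = T - 4*T**2 (k(T) = T - (T**2 + T**2 + 2*T*T) = T - (T**2 + T**2 + 2*T**2) = T - 4*T**2)
(-13 + (2*(-1))/t)*k(-5) = (-13 + (2*(-1))/(-47))*(-5*(1 - 4*(-5))) = (-13 - 2*(-1/47))*(-5*(1 + 20)) = (-13 + 2/47)*(-5*21) = -609/47*(-105) = 63945/47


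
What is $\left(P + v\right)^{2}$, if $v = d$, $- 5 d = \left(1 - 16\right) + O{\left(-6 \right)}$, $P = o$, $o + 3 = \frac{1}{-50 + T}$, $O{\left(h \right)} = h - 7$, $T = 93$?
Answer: $\frac{318096}{46225} \approx 6.8815$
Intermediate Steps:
$O{\left(h \right)} = -7 + h$
$o = - \frac{128}{43}$ ($o = -3 + \frac{1}{-50 + 93} = -3 + \frac{1}{43} = - \frac{128}{43} \approx -2.9767$)
$P = - \frac{128}{43} \approx -2.9767$
$d = \frac{28}{5}$ ($d = - \frac{\left(1 - 16\right) - 13}{5} = - \frac{-15 - 13}{5} = \left(- \frac{1}{5}\right) \left(-28\right) = \frac{28}{5} \approx 5.6$)
$v = \frac{28}{5} \approx 5.6$
$\left(P + v\right)^{2} = \left(- \frac{128}{43} + \frac{28}{5}\right)^{2} = \left(\frac{564}{215}\right)^{2} = \frac{318096}{46225}$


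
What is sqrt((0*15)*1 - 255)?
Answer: I*sqrt(255) ≈ 15.969*I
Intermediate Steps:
sqrt((0*15)*1 - 255) = sqrt(0*1 - 255) = sqrt(0 - 255) = sqrt(-255) = I*sqrt(255)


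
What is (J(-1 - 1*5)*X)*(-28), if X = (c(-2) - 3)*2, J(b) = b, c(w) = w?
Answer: -1680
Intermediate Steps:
X = -10 (X = (-2 - 3)*2 = -5*2 = -10)
(J(-1 - 1*5)*X)*(-28) = ((-1 - 1*5)*(-10))*(-28) = ((-1 - 5)*(-10))*(-28) = -6*(-10)*(-28) = 60*(-28) = -1680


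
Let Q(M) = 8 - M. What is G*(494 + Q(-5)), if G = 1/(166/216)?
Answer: 54756/83 ≈ 659.71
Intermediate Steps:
G = 108/83 (G = 1/(166*(1/216)) = 1/(83/108) = 108/83 ≈ 1.3012)
G*(494 + Q(-5)) = 108*(494 + (8 - 1*(-5)))/83 = 108*(494 + (8 + 5))/83 = 108*(494 + 13)/83 = (108/83)*507 = 54756/83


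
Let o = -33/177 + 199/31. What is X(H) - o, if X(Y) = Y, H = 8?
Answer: 3232/1829 ≈ 1.7671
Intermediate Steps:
o = 11400/1829 (o = -33*1/177 + 199*(1/31) = -11/59 + 199/31 = 11400/1829 ≈ 6.2329)
X(H) - o = 8 - 1*11400/1829 = 8 - 11400/1829 = 3232/1829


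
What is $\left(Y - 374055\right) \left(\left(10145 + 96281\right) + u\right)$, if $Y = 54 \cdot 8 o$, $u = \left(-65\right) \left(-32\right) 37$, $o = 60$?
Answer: $-63843085110$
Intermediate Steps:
$u = 76960$ ($u = 2080 \cdot 37 = 76960$)
$Y = 25920$ ($Y = 54 \cdot 8 \cdot 60 = 432 \cdot 60 = 25920$)
$\left(Y - 374055\right) \left(\left(10145 + 96281\right) + u\right) = \left(25920 - 374055\right) \left(\left(10145 + 96281\right) + 76960\right) = - 348135 \left(106426 + 76960\right) = \left(-348135\right) 183386 = -63843085110$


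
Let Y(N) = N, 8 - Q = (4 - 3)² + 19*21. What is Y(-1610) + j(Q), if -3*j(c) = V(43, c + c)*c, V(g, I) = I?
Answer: -312158/3 ≈ -1.0405e+5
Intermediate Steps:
Q = -392 (Q = 8 - ((4 - 3)² + 19*21) = 8 - (1² + 399) = 8 - (1 + 399) = 8 - 1*400 = 8 - 400 = -392)
j(c) = -2*c²/3 (j(c) = -(c + c)*c/3 = -2*c*c/3 = -2*c²/3)
Y(-1610) + j(Q) = -1610 - ⅔*(-392)² = -1610 - ⅔*153664 = -1610 - 307328/3 = -312158/3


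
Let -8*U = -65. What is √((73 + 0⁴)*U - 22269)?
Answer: I*√346814/4 ≈ 147.23*I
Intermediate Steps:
U = 65/8 (U = -⅛*(-65) = 65/8 ≈ 8.1250)
√((73 + 0⁴)*U - 22269) = √((73 + 0⁴)*(65/8) - 22269) = √((73 + 0)*(65/8) - 22269) = √(73*(65/8) - 22269) = √(4745/8 - 22269) = √(-173407/8) = I*√346814/4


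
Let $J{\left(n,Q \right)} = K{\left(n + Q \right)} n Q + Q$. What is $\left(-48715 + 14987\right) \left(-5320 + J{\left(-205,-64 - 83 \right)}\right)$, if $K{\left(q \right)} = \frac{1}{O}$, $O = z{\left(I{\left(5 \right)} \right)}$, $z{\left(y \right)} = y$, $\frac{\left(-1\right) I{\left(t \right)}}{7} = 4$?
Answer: $220690736$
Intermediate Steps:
$I{\left(t \right)} = -28$ ($I{\left(t \right)} = \left(-7\right) 4 = -28$)
$O = -28$
$K{\left(q \right)} = - \frac{1}{28}$ ($K{\left(q \right)} = \frac{1}{-28} = - \frac{1}{28}$)
$J{\left(n,Q \right)} = Q - \frac{Q n}{28}$ ($J{\left(n,Q \right)} = - \frac{n}{28} Q + Q = - \frac{Q n}{28} + Q = Q - \frac{Q n}{28}$)
$\left(-48715 + 14987\right) \left(-5320 + J{\left(-205,-64 - 83 \right)}\right) = \left(-48715 + 14987\right) \left(-5320 + \frac{\left(-64 - 83\right) \left(28 - -205\right)}{28}\right) = - 33728 \left(-5320 + \frac{1}{28} \left(-147\right) \left(28 + 205\right)\right) = - 33728 \left(-5320 + \frac{1}{28} \left(-147\right) 233\right) = - 33728 \left(-5320 - \frac{4893}{4}\right) = \left(-33728\right) \left(- \frac{26173}{4}\right) = 220690736$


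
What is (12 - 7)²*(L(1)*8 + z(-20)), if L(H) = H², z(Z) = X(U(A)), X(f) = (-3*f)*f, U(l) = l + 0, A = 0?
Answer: 200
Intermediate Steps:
U(l) = l
X(f) = -3*f²
z(Z) = 0 (z(Z) = -3*0² = -3*0 = 0)
(12 - 7)²*(L(1)*8 + z(-20)) = (12 - 7)²*(1²*8 + 0) = 5²*(1*8 + 0) = 25*(8 + 0) = 25*8 = 200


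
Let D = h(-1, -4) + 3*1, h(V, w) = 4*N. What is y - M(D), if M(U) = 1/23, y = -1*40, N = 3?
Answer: -921/23 ≈ -40.043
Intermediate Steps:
h(V, w) = 12 (h(V, w) = 4*3 = 12)
y = -40
D = 15 (D = 12 + 3*1 = 12 + 3 = 15)
M(U) = 1/23
y - M(D) = -40 - 1*1/23 = -40 - 1/23 = -921/23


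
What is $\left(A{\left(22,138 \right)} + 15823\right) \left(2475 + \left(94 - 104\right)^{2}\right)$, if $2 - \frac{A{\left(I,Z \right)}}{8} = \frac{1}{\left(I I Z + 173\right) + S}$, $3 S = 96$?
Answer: $\frac{2732501098125}{66997} \approx 4.0785 \cdot 10^{7}$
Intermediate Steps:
$S = 32$ ($S = \frac{1}{3} \cdot 96 = 32$)
$A{\left(I,Z \right)} = 16 - \frac{8}{205 + Z I^{2}}$ ($A{\left(I,Z \right)} = 16 - \frac{8}{\left(I I Z + 173\right) + 32} = 16 - \frac{8}{\left(I^{2} Z + 173\right) + 32} = 16 - \frac{8}{\left(Z I^{2} + 173\right) + 32} = 16 - \frac{8}{\left(173 + Z I^{2}\right) + 32} = 16 - \frac{8}{205 + Z I^{2}}$)
$\left(A{\left(22,138 \right)} + 15823\right) \left(2475 + \left(94 - 104\right)^{2}\right) = \left(\frac{8 \left(409 + 2 \cdot 138 \cdot 22^{2}\right)}{205 + 138 \cdot 22^{2}} + 15823\right) \left(2475 + \left(94 - 104\right)^{2}\right) = \left(\frac{8 \left(409 + 2 \cdot 138 \cdot 484\right)}{205 + 138 \cdot 484} + 15823\right) \left(2475 + \left(-10\right)^{2}\right) = \left(\frac{8 \left(409 + 133584\right)}{205 + 66792} + 15823\right) \left(2475 + 100\right) = \left(8 \cdot \frac{1}{66997} \cdot 133993 + 15823\right) 2575 = \left(\frac{1071944}{66997} + 15823\right) 2575 = \frac{1061165475}{66997} \cdot 2575 = \frac{2732501098125}{66997}$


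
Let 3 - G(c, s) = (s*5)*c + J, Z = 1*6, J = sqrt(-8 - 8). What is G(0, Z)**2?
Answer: (3 - 4*I)**2 ≈ -7.0 - 24.0*I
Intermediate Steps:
J = 4*I (J = sqrt(-16) = 4*I ≈ 4.0*I)
Z = 6
G(c, s) = 3 - 4*I - 5*c*s (G(c, s) = 3 - ((s*5)*c + 4*I) = 3 - ((5*s)*c + 4*I) = 3 - (5*c*s + 4*I) = 3 - (4*I + 5*c*s) = 3 + (-4*I - 5*c*s) = 3 - 4*I - 5*c*s)
G(0, Z)**2 = (3 - 4*I - 5*0*6)**2 = (3 - 4*I + 0)**2 = (3 - 4*I)**2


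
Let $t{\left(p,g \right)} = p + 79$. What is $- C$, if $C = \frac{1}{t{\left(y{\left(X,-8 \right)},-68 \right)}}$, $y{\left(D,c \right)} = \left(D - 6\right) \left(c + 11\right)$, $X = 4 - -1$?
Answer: $- \frac{1}{76} \approx -0.013158$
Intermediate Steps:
$X = 5$ ($X = 4 + 1 = 5$)
$y{\left(D,c \right)} = \left(-6 + D\right) \left(11 + c\right)$
$t{\left(p,g \right)} = 79 + p$
$C = \frac{1}{76}$ ($C = \frac{1}{79 + \left(-66 - -48 + 11 \cdot 5 + 5 \left(-8\right)\right)} = \frac{1}{79 + \left(-66 + 48 + 55 - 40\right)} = \frac{1}{79 - 3} = \frac{1}{76} \approx 0.013158$)
$- C = \left(-1\right) \frac{1}{76} = - \frac{1}{76}$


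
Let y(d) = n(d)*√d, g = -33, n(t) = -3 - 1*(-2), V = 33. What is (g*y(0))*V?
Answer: 0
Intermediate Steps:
n(t) = -1 (n(t) = -3 + 2 = -1)
y(d) = -√d
(g*y(0))*V = -(-33)*√0*33 = -(-33)*0*33 = -33*0*33 = 0*33 = 0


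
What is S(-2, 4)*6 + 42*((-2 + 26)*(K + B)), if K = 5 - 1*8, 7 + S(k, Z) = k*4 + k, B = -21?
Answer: -24294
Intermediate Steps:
S(k, Z) = -7 + 5*k (S(k, Z) = -7 + (k*4 + k) = -7 + (4*k + k) = -7 + 5*k)
K = -3 (K = 5 - 8 = -3)
S(-2, 4)*6 + 42*((-2 + 26)*(K + B)) = (-7 + 5*(-2))*6 + 42*((-2 + 26)*(-3 - 21)) = (-7 - 10)*6 + 42*(24*(-24)) = -17*6 + 42*(-576) = -102 - 24192 = -24294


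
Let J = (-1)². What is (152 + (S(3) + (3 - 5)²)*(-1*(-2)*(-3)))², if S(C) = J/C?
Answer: 15876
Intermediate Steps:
J = 1
S(C) = 1/C
(152 + (S(3) + (3 - 5)²)*(-1*(-2)*(-3)))² = (152 + (1/3 + (3 - 5)²)*(-1*(-2)*(-3)))² = (152 + (⅓ + (-2)²)*(2*(-3)))² = (152 + (⅓ + 4)*(-6))² = (152 + (13/3)*(-6))² = (152 - 26)² = 126² = 15876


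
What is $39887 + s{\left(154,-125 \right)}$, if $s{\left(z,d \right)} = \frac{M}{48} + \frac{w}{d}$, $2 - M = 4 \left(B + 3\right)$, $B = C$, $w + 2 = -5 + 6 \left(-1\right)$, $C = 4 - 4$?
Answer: $\frac{119660687}{3000} \approx 39887.0$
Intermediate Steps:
$C = 0$ ($C = 4 - 4 = 0$)
$w = -13$ ($w = -2 + \left(-5 + 6 \left(-1\right)\right) = -2 - 11 = -13$)
$B = 0$
$M = -10$ ($M = 2 - 4 \left(0 + 3\right) = 2 - 4 \cdot 3 = 2 - 12 = -10$)
$s{\left(z,d \right)} = - \frac{5}{24} - \frac{13}{d}$ ($s{\left(z,d \right)} = - \frac{10}{48} - \frac{13}{d} = \left(-10\right) \frac{1}{48} - \frac{13}{d} = - \frac{5}{24} - \frac{13}{d}$)
$39887 + s{\left(154,-125 \right)} = 39887 - \left(\frac{5}{24} + \frac{13}{-125}\right) = 39887 - \frac{313}{3000} = \frac{119660687}{3000}$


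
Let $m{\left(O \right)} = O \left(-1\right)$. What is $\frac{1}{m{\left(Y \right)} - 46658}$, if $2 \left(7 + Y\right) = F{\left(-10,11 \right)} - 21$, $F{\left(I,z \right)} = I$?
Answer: $- \frac{2}{93271} \approx -2.1443 \cdot 10^{-5}$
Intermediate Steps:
$Y = - \frac{45}{2}$ ($Y = -7 + \frac{-10 - 21}{2} = -7 + \frac{1}{2} \left(-31\right) = -7 - \frac{31}{2} = - \frac{45}{2} \approx -22.5$)
$m{\left(O \right)} = - O$
$\frac{1}{m{\left(Y \right)} - 46658} = \frac{1}{\left(-1\right) \left(- \frac{45}{2}\right) - 46658} = \frac{1}{\frac{45}{2} - 46658} = \frac{1}{- \frac{93271}{2}} = - \frac{2}{93271}$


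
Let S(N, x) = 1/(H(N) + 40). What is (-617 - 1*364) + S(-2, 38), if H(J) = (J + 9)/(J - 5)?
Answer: -38258/39 ≈ -980.97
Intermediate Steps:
H(J) = (9 + J)/(-5 + J)
S(N, x) = 1/(40 + (9 + N)/(-5 + N)) (S(N, x) = 1/((9 + N)/(-5 + N) + 40) = 1/(40 + (9 + N)/(-5 + N)))
(-617 - 1*364) + S(-2, 38) = (-617 - 1*364) + (-5 - 2)/(-191 + 41*(-2)) = (-617 - 364) - 7/(-191 - 82) = -981 - 7/(-273) = -981 - 1/273*(-7) = -981 + 1/39 = -38258/39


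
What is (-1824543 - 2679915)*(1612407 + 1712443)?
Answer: -14976647181300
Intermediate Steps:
(-1824543 - 2679915)*(1612407 + 1712443) = -4504458*3324850 = -14976647181300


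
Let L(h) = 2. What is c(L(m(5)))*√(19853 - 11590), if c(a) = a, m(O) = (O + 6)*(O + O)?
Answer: 2*√8263 ≈ 181.80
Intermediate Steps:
m(O) = 2*O*(6 + O) (m(O) = (6 + O)*(2*O) = 2*O*(6 + O))
c(L(m(5)))*√(19853 - 11590) = 2*√(19853 - 11590) = 2*√8263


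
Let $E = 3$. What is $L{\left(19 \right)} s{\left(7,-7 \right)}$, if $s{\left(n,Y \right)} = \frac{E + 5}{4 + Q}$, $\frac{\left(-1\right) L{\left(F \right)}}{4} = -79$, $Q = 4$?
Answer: $316$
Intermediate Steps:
$L{\left(F \right)} = 316$ ($L{\left(F \right)} = \left(-4\right) \left(-79\right) = 316$)
$s{\left(n,Y \right)} = 1$ ($s{\left(n,Y \right)} = \frac{3 + 5}{4 + 4} = \frac{8}{8} = 8 \cdot \frac{1}{8} = 1$)
$L{\left(19 \right)} s{\left(7,-7 \right)} = 316 \cdot 1 = 316$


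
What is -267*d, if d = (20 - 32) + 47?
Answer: -9345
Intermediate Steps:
d = 35 (d = -12 + 47 = 35)
-267*d = -267*35 = -9345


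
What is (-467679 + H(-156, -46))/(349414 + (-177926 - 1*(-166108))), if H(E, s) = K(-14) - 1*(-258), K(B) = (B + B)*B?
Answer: -467029/337596 ≈ -1.3834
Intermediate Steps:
K(B) = 2*B² (K(B) = (2*B)*B = 2*B²)
H(E, s) = 650 (H(E, s) = 2*(-14)² - 1*(-258) = 2*196 + 258 = 392 + 258 = 650)
(-467679 + H(-156, -46))/(349414 + (-177926 - 1*(-166108))) = (-467679 + 650)/(349414 + (-177926 - 1*(-166108))) = -467029/(349414 + (-177926 + 166108)) = -467029/(349414 - 11818) = -467029/337596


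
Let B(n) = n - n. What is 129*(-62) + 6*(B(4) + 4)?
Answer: -7974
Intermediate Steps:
B(n) = 0
129*(-62) + 6*(B(4) + 4) = 129*(-62) + 6*(0 + 4) = -7998 + 6*4 = -7998 + 24 = -7974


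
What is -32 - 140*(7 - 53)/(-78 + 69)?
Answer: -6728/9 ≈ -747.56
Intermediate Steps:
-32 - 140*(7 - 53)/(-78 + 69) = -32 - (-6440)/(-9) = -32 - (-6440)*(-1)/9 = -32 - 140*46/9 = -32 - 6440/9 = -6728/9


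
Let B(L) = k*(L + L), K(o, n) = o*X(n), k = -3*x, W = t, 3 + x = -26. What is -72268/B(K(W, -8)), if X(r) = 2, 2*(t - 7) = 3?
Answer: -1246/51 ≈ -24.431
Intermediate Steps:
x = -29 (x = -3 - 26 = -29)
t = 17/2 (t = 7 + (1/2)*3 = 7 + 3/2 = 17/2 ≈ 8.5000)
W = 17/2 ≈ 8.5000
k = 87 (k = -3*(-29) = 87)
K(o, n) = 2*o (K(o, n) = o*2 = 2*o)
B(L) = 174*L (B(L) = 87*(L + L) = 87*(2*L) = 174*L)
-72268/B(K(W, -8)) = -72268/(174*(2*(17/2))) = -72268/(174*17) = -72268/2958 = -72268*1/2958 = -1246/51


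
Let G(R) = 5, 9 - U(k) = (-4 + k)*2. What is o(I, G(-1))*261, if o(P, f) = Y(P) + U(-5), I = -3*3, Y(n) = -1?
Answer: 6786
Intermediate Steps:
U(k) = 17 - 2*k (U(k) = 9 - (-4 + k)*2 = 9 - (-8 + 2*k) = 9 + (8 - 2*k) = 17 - 2*k)
I = -9
o(P, f) = 26 (o(P, f) = -1 + (17 - 2*(-5)) = -1 + (17 + 10) = -1 + 27 = 26)
o(I, G(-1))*261 = 26*261 = 6786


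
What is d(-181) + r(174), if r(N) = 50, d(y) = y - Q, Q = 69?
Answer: -200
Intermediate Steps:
d(y) = -69 + y (d(y) = y - 1*69 = y - 69 = -69 + y)
d(-181) + r(174) = (-69 - 181) + 50 = -250 + 50 = -200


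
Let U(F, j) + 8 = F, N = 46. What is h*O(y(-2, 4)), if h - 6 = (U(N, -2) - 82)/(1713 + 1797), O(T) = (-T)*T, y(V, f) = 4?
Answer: -168128/1755 ≈ -95.799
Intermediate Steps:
U(F, j) = -8 + F
O(T) = -T²
h = 10508/1755 (h = 6 + ((-8 + 46) - 82)/(1713 + 1797) = 6 + (38 - 82)/3510 = 6 - 44*1/3510 = 6 - 22/1755 = 10508/1755 ≈ 5.9875)
h*O(y(-2, 4)) = 10508*(-1*4²)/1755 = 10508*(-1*16)/1755 = (10508/1755)*(-16) = -168128/1755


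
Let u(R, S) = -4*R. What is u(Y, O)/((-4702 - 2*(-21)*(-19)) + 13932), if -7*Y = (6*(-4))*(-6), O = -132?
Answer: 36/3689 ≈ 0.0097587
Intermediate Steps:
Y = -144/7 (Y = -6*(-4)*(-6)/7 = -(-24)*(-6)/7 = -⅐*144 = -144/7 ≈ -20.571)
u(Y, O)/((-4702 - 2*(-21)*(-19)) + 13932) = (-4*(-144/7))/((-4702 - 2*(-21)*(-19)) + 13932) = 576/(7*((-4702 + 42*(-19)) + 13932)) = 576/(7*((-4702 - 798) + 13932)) = 576/(7*(-5500 + 13932)) = (576/7)/8432 = (576/7)*(1/8432) = 36/3689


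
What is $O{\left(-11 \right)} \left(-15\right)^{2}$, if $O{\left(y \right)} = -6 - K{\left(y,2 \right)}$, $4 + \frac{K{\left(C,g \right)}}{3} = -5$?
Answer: $4725$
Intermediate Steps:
$K{\left(C,g \right)} = -27$ ($K{\left(C,g \right)} = -12 + 3 \left(-5\right) = -12 - 15 = -27$)
$O{\left(y \right)} = 21$ ($O{\left(y \right)} = -6 - -27 = -6 + 27 = 21$)
$O{\left(-11 \right)} \left(-15\right)^{2} = 21 \left(-15\right)^{2} = 21 \cdot 225 = 4725$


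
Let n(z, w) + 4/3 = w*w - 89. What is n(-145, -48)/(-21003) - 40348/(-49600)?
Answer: 553223383/781311600 ≈ 0.70807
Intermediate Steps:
n(z, w) = -271/3 + w**2 (n(z, w) = -4/3 + (w*w - 89) = -4/3 + (w**2 - 89) = -4/3 + (-89 + w**2) = -271/3 + w**2)
n(-145, -48)/(-21003) - 40348/(-49600) = (-271/3 + (-48)**2)/(-21003) - 40348/(-49600) = (-271/3 + 2304)*(-1/21003) - 40348*(-1/49600) = (6641/3)*(-1/21003) + 10087/12400 = -6641/63009 + 10087/12400 = 553223383/781311600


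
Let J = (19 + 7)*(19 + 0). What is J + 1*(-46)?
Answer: 448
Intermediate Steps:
J = 494 (J = 26*19 = 494)
J + 1*(-46) = 494 + 1*(-46) = 494 - 46 = 448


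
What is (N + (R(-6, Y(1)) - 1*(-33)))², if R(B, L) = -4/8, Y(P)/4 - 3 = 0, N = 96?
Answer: 66049/4 ≈ 16512.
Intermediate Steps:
Y(P) = 12 (Y(P) = 12 + 4*0 = 12 + 0 = 12)
R(B, L) = -½ (R(B, L) = -4*⅛ = -½)
(N + (R(-6, Y(1)) - 1*(-33)))² = (96 + (-½ - 1*(-33)))² = (96 + (-½ + 33))² = (96 + 65/2)² = (257/2)² = 66049/4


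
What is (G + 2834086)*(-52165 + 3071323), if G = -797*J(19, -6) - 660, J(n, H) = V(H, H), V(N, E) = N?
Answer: 8568998388864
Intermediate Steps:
J(n, H) = H
G = 4122 (G = -797*(-6) - 660 = 4782 - 660 = 4122)
(G + 2834086)*(-52165 + 3071323) = (4122 + 2834086)*(-52165 + 3071323) = 2838208*3019158 = 8568998388864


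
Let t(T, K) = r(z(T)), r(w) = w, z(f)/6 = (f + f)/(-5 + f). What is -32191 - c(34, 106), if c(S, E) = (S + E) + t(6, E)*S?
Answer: -34779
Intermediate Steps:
z(f) = 12*f/(-5 + f) (z(f) = 6*((f + f)/(-5 + f)) = 6*((2*f)/(-5 + f)) = 6*(2*f/(-5 + f)) = 12*f/(-5 + f))
t(T, K) = 12*T/(-5 + T)
c(S, E) = E + 73*S (c(S, E) = (S + E) + (12*6/(-5 + 6))*S = (E + S) + (12*6/1)*S = (E + S) + (12*6*1)*S = (E + S) + 72*S = E + 73*S)
-32191 - c(34, 106) = -32191 - (106 + 73*34) = -32191 - (106 + 2482) = -32191 - 1*2588 = -32191 - 2588 = -34779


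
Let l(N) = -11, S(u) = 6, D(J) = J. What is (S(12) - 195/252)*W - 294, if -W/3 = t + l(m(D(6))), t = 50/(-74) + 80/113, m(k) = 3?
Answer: -3571802/29267 ≈ -122.04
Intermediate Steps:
t = 135/4181 (t = 50*(-1/74) + 80*(1/113) = -25/37 + 80/113 = 135/4181 ≈ 0.032289)
W = 137568/4181 (W = -3*(135/4181 - 11) = -3*(-45856/4181) = 137568/4181 ≈ 32.903)
(S(12) - 195/252)*W - 294 = (6 - 195/252)*(137568/4181) - 294 = (6 - 1*65/84)*(137568/4181) - 294 = (6 - 65/84)*(137568/4181) - 294 = (439/84)*(137568/4181) - 294 = 5032696/29267 - 294 = -3571802/29267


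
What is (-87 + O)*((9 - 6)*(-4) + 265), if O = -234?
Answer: -81213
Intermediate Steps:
(-87 + O)*((9 - 6)*(-4) + 265) = (-87 - 234)*((9 - 6)*(-4) + 265) = -321*(3*(-4) + 265) = -321*(-12 + 265) = -321*253 = -81213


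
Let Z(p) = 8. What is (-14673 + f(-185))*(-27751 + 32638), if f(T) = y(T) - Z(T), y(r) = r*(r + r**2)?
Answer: -30847139847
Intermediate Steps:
f(T) = -8 + T**2*(1 + T) (f(T) = T**2*(1 + T) - 1*8 = T**2*(1 + T) - 8 = -8 + T**2*(1 + T))
(-14673 + f(-185))*(-27751 + 32638) = (-14673 + (-8 + (-185)**2*(1 - 185)))*(-27751 + 32638) = (-14673 + (-8 + 34225*(-184)))*4887 = (-14673 + (-8 - 6297400))*4887 = (-14673 - 6297408)*4887 = -6312081*4887 = -30847139847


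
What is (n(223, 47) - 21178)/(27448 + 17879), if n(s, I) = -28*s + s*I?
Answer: -5647/15109 ≈ -0.37375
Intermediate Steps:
n(s, I) = -28*s + I*s
(n(223, 47) - 21178)/(27448 + 17879) = (223*(-28 + 47) - 21178)/(27448 + 17879) = (223*19 - 21178)/45327 = (4237 - 21178)*(1/45327) = -16941*1/45327 = -5647/15109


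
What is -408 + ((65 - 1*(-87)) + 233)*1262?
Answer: 485462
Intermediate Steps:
-408 + ((65 - 1*(-87)) + 233)*1262 = -408 + ((65 + 87) + 233)*1262 = -408 + (152 + 233)*1262 = -408 + 385*1262 = -408 + 485870 = 485462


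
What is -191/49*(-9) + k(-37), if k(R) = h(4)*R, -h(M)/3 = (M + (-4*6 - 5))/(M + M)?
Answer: -122223/392 ≈ -311.79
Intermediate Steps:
h(M) = -3*(-29 + M)/(2*M) (h(M) = -3*(M + (-4*6 - 5))/(M + M) = -3*(M + (-24 - 5))/(2*M) = -3*(M - 29)*1/(2*M) = -3*(-29 + M)*1/(2*M) = -3*(-29 + M)/(2*M))
k(R) = 75*R/8 (k(R) = ((3/2)*(29 - 1*4)/4)*R = ((3/2)*(1/4)*(29 - 4))*R = ((3/2)*(1/4)*25)*R = 75*R/8)
-191/49*(-9) + k(-37) = -191/49*(-9) + (75/8)*(-37) = -191*1/49*(-9) - 2775/8 = -191/49*(-9) - 2775/8 = 1719/49 - 2775/8 = -122223/392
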